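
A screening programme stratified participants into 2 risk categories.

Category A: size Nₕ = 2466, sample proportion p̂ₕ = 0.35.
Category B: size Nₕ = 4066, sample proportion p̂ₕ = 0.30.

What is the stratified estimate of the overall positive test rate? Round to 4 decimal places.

Wₕ = Nₕ/N with N = 6532: 0.3775, 0.6225.
p̂_st = 0.3775·0.35 + 0.6225·0.30 ≈ 0.318876... → 0.3189.

0.3189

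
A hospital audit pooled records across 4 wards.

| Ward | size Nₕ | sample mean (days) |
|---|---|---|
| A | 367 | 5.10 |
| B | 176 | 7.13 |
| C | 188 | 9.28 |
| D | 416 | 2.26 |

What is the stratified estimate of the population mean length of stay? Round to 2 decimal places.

5.07

N = 367 + 176 + 188 + 416 = 1147.
The stratified mean weights each stratum mean by its population share Nₕ/N.
Σ Nₕx̄ₕ = 367·5.10 + 176·7.13 + 188·9.28 + 416·2.26 = 1871.7 + 1254.88 + 1744.64 + 940.16 = 5811.38.
Divide by N: 5811.38 / 1147 = 5.0666... → 5.07.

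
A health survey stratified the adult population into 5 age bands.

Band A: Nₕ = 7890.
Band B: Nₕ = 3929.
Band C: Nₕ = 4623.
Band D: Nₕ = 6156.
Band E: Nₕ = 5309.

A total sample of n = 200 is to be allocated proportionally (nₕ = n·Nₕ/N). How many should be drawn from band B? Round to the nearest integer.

28

Share of band B = 3929/27907 = 0.14079.
Allocate 200 × 0.14079 = 28.158... → 28.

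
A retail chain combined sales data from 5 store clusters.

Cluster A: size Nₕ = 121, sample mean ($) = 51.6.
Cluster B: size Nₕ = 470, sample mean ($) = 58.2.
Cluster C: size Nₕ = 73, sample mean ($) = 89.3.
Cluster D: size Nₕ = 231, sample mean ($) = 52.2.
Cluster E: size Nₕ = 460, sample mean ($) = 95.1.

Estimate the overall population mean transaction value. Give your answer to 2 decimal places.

x̄_st = (Σ Nₕx̄ₕ) / (Σ Nₕ) = (121·51.6 + 470·58.2 + 73·89.3 + 231·52.2 + 460·95.1) / 1355
= 95920.7 / 1355 = 70.7902... → 70.79.

70.79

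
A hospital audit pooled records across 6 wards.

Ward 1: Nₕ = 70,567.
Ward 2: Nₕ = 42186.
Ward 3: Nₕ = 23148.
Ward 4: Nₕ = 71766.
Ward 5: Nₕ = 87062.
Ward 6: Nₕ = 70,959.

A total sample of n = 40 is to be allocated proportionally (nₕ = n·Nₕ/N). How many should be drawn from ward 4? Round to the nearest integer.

8

Share of ward 4 = 71766/365688 = 0.19625.
Allocate 40 × 0.19625 = 7.850... → 8.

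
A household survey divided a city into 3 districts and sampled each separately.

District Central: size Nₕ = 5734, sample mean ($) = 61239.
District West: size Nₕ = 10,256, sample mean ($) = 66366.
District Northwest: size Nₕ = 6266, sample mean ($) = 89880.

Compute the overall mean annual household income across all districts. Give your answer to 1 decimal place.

N = 22256; weights Wₕ = Nₕ/N = (0.2576, 0.4608, 0.2815).
x̄_st = Σ Wₕ·x̄ₕ = 0.2576·61239 + 0.4608·66366 + 0.2815·89880 ≈ 71665.268...
→ 71665.3.

71665.3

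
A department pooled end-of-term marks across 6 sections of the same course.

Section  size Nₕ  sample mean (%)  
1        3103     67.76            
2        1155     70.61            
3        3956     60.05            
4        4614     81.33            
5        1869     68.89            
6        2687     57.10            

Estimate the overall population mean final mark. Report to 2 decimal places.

68.27

x̄_st = (Σ Nₕx̄ₕ) / (Σ Nₕ) = (3103·67.76 + 1155·70.61 + 3956·60.05 + 4614·81.33 + 1869·68.89 + 2687·57.10) / 17384
= 1186811.36 / 17384 = 68.2703... → 68.27.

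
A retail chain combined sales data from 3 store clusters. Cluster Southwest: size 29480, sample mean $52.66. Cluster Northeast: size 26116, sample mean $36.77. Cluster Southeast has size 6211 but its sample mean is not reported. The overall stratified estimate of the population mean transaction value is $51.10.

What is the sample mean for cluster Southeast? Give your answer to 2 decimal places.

103.95

N = 29480 + 26116 + 6211 = 61807.
Overall total = μ·N = 51.10·61807 = 3158337.7.
Subtract the known strata: 29480·52.66 + 26116·36.77 = 2512702.12.
Remaining total for cluster Southeast: 3158337.7 − 2512702.12 = 645635.58.
Divide by its size: 645635.58 / 6211 = 103.9503... → 103.95.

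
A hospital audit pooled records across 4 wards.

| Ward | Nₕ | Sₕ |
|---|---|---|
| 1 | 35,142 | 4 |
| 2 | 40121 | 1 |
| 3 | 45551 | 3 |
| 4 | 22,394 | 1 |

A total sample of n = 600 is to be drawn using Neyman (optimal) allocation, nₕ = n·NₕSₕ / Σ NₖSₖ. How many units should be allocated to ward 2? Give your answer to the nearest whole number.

71

1: NₕSₕ = 35142·4 = 140568
2: NₕSₕ = 40121·1 = 40121
3: NₕSₕ = 45551·3 = 136653
4: NₕSₕ = 22394·1 = 22394
Σ NₕSₕ = 339736.
n_2 = 600·40121/339736 = 70.857... → 71.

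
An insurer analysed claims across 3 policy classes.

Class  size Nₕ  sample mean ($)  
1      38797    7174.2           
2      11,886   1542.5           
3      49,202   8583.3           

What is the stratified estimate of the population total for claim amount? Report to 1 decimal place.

718987119.0

1: 38797·7174.2 = 278337437.4
2: 11886·1542.5 = 18334155
3: 49202·8583.3 = 422315526.6
τ̂ = Σ Nₕx̄ₕ = 718987119.0.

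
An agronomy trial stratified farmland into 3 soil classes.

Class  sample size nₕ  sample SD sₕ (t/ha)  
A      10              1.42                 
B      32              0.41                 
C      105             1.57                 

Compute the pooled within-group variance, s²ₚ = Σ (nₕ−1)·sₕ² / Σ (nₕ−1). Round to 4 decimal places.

Degrees of freedom: 9 + 31 + 104 = 144.
Σ(nₕ−1)sₕ² = 9·2.0164 + 31·0.1681 + 104·2.4649 = 279.7083.
s²ₚ = 279.7083 / 144 = 1.942419... → 1.9424.

1.9424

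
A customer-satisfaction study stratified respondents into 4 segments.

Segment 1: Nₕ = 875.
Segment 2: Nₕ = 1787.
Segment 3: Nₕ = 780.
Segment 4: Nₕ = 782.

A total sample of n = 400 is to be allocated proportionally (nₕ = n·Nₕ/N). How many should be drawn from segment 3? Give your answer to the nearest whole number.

Share of segment 3 = 780/4224 = 0.18466.
Allocate 400 × 0.18466 = 73.864... → 74.

74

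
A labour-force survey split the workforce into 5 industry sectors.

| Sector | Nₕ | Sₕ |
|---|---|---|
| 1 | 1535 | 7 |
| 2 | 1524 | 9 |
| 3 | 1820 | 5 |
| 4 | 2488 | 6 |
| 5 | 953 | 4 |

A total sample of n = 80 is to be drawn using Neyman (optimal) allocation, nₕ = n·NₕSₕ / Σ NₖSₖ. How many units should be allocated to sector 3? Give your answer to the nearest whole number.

Σ NₕSₕ = 1535·7 + 1524·9 + 1820·5 + 2488·6 + 953·4 = 52301.
Share for 3: 9100/52301 = 0.17399.
n_3 = 80 × 0.17399 = 13.919... → 14.

14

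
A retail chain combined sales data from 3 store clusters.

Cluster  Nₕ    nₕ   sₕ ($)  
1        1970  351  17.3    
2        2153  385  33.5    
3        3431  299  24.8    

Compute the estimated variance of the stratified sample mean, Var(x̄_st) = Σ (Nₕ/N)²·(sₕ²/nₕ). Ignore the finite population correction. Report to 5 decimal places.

N = 7554. Term for each stratum: Wₕ²sₕ²/nₕ.
Var(x̄_st) = 0.05799140 + 0.23678980 + 0.42434555 = 0.71912674 → 0.71913.

0.71913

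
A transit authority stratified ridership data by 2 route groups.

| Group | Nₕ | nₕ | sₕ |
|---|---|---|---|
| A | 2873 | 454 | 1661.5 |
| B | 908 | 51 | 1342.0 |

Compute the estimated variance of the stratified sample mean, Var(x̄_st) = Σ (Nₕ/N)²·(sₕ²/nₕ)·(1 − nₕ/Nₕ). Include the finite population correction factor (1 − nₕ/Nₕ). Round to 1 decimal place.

4878.1

N = 3781. Term for each stratum: Wₕ²sₕ²/nₕ·(1−nₕ/Nₕ).
Var(x̄_st) = 2955.9901 + 1922.1540 = 4878.1441 → 4878.1.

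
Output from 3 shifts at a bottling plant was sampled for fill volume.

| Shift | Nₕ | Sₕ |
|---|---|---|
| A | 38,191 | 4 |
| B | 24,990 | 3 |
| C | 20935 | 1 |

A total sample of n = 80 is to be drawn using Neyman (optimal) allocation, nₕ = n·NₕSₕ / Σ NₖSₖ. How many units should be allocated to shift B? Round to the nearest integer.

24

Σ NₕSₕ = 38191·4 + 24990·3 + 20935·1 = 248669.
Share for B: 74970/248669 = 0.30149.
n_B = 80 × 0.30149 = 24.119... → 24.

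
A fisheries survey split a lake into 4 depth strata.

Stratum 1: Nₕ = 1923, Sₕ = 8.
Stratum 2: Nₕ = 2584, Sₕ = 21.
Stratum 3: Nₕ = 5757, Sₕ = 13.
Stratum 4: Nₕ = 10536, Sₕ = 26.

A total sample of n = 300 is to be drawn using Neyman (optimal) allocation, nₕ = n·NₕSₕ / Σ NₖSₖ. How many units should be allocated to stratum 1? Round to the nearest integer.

Σ NₕSₕ = 1923·8 + 2584·21 + 5757·13 + 10536·26 = 418425.
Share for 1: 15384/418425 = 0.03677.
n_1 = 300 × 0.03677 = 11.030... → 11.

11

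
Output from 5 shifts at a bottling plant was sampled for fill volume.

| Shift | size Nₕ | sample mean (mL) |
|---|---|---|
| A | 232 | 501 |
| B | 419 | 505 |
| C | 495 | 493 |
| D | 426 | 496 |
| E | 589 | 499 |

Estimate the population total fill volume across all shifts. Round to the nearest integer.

Estimate total by summing Nₕ·x̄ₕ over strata.
232·501 + 419·505 + 495·493 + 426·496 + 589·499 = 116232 + 211595 + 244035 + 211296 + 293911 = 1077069.

1077069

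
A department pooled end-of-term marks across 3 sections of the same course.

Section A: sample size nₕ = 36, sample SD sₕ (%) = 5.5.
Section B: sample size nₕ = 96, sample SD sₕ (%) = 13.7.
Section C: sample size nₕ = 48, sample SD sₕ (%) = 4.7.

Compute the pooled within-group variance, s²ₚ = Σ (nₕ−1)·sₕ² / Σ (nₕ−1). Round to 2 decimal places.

112.58

Degrees of freedom: 35 + 95 + 47 = 177.
Σ(nₕ−1)sₕ² = 35·30.25 + 95·187.69 + 47·22.09 = 19927.53.
s²ₚ = 19927.53 / 177 = 112.5849... → 112.58.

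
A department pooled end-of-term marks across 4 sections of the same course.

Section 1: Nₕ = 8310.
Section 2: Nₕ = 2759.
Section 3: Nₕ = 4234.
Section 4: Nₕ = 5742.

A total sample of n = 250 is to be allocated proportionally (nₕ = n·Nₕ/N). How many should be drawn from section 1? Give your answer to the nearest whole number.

Share of section 1 = 8310/21045 = 0.39487.
Allocate 250 × 0.39487 = 98.717... → 99.

99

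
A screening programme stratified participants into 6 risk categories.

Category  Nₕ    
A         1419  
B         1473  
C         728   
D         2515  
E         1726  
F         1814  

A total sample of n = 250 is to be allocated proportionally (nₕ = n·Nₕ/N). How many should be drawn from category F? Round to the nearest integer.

Share of category F = 1814/9675 = 0.18749.
Allocate 250 × 0.18749 = 46.873... → 47.

47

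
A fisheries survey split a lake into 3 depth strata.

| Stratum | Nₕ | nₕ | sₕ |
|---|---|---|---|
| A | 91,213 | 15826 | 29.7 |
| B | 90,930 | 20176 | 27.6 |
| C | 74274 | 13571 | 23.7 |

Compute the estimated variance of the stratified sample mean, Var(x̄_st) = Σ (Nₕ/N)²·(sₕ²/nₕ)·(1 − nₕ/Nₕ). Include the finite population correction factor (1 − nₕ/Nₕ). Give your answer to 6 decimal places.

0.012362

N = 256417; Wₕ = Nₕ/N.
stratum A: (91213/256417)²·29.7²/15826·(1 − 15826/91213) = 0.005829097
stratum B: (90930/256417)²·27.6²/20176·(1 − 20176/90930) = 0.003694432
stratum C: (74274/256417)²·23.7²/13571·(1 − 13571/74274) = 0.002838169
Sum = 0.012361698 → 0.012362.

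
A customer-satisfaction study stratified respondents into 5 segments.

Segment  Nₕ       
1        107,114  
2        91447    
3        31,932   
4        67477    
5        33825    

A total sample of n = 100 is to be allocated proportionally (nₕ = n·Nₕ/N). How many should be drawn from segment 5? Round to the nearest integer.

N = 107114 + 91447 + 31932 + 67477 + 33825 = 331795.
n_5 = 100·33825/331795 = 10.195... → 10.

10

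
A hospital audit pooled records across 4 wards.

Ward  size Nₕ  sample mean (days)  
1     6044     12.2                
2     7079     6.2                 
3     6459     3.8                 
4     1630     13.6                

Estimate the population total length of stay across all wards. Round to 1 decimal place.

1: 6044·12.2 = 73736.8
2: 7079·6.2 = 43889.8
3: 6459·3.8 = 24544.2
4: 1630·13.6 = 22168
τ̂ = Σ Nₕx̄ₕ = 164338.8.

164338.8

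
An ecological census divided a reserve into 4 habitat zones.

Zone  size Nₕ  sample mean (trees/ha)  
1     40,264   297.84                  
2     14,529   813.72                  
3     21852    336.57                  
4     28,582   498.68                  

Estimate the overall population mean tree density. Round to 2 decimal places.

431.66

x̄_st = (Σ Nₕx̄ₕ) / (Σ Nₕ) = (40264·297.84 + 14529·813.72 + 21852·336.57 + 28582·498.68) / 105227
= 45422767.04 / 105227 = 431.6646... → 431.66.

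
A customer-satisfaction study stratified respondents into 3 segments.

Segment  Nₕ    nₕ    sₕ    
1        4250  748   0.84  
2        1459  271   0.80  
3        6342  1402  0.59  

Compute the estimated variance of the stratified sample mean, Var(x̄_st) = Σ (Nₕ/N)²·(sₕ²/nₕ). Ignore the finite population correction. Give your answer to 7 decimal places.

N = 12051; Wₕ = Nₕ/N.
segment 1: (4250/12051)²·0.84²/748 = 0.0001173245
segment 2: (1459/12051)²·0.80²/271 = 0.0000346159
segment 3: (6342/12051)²·0.59²/1402 = 0.0000687642
Sum = 0.0002207045 → 0.0002207.

0.0002207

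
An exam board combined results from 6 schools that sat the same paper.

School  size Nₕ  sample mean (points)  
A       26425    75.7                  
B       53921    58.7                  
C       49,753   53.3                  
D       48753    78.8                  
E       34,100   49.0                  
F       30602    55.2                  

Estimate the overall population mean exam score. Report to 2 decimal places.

61.67

N = 26425 + 53921 + 49753 + 48753 + 34100 + 30602 = 243554.
Overall mean = Σ (Nₕ/N)·x̄ₕ — weight by population share, not a simple average.
Σ Nₕx̄ₕ = 26425·75.7 + 53921·58.7 + 49753·53.3 + 48753·78.8 + 34100·49.0 + 30602·55.2 = 2000372.5 + 3165162.7 + 2651834.9 + 3841736.4 + 1670900 + 1689230.4 = 15019236.9.
Divide by N: 15019236.9 / 243554 = 61.6670... → 61.67.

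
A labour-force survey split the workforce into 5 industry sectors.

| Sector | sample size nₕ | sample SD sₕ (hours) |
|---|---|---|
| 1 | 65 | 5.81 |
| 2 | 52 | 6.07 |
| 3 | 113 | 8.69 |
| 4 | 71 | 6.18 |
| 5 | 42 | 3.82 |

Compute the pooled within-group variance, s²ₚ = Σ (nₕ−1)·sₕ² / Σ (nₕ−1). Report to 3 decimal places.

46.654

Degrees of freedom: 64 + 51 + 112 + 70 + 41 = 338.
Σ(nₕ−1)sₕ² = 64·33.7561 + 51·36.8449 + 112·75.5161 + 70·38.1924 + 41·14.5924 = 15769.0399.
s²ₚ = 15769.0399 / 338 = 46.65396... → 46.654.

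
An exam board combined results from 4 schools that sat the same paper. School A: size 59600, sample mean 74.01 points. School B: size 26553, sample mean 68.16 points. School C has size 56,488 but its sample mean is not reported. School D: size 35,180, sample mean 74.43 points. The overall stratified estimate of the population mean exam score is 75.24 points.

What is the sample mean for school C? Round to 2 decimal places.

80.37

Σ Nₕx̄ₕ = N·μ, so 56488·x̄_C = 177821·75.24 − (59600·74.01 + 26553·68.16 + 35180·74.43).
= 13379252.04 − 8839295.88 = 4539956.16.
x̄_C = 4539956.16 / 56488 = 80.3703... → 80.37.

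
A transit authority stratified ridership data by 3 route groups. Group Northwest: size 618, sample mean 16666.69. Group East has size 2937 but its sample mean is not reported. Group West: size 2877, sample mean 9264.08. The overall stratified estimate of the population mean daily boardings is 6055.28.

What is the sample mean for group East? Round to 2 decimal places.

Σ Nₕx̄ₕ = N·μ, so 2937·x̄_East = 6432·6055.28 − (618·16666.69 + 2877·9264.08).
= 38947560.96 − 36952772.58 = 1994788.38.
x̄_East = 1994788.38 / 2937 = 679.1925... → 679.19.

679.19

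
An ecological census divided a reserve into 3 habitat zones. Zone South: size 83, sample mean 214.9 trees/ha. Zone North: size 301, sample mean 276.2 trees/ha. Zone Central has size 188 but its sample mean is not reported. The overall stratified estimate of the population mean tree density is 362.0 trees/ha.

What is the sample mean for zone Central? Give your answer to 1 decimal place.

N = 83 + 301 + 188 = 572.
Overall total = μ·N = 362.0·572 = 207064.
Subtract the known strata: 83·214.9 + 301·276.2 = 100972.9.
Remaining total for zone Central: 207064 − 100972.9 = 106091.1.
Divide by its size: 106091.1 / 188 = 564.314... → 564.3.

564.3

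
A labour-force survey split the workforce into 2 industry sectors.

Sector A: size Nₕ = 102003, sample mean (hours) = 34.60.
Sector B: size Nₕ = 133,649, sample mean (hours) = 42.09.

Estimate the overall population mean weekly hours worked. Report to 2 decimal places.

38.85

N = 102003 + 133649 = 235652.
Overall mean = Σ (Nₕ/N)·x̄ₕ — weight by population share, not a simple average.
Σ Nₕx̄ₕ = 102003·34.60 + 133649·42.09 = 3529303.8 + 5625286.41 = 9154590.21.
Divide by N: 9154590.21 / 235652 = 38.8479... → 38.85.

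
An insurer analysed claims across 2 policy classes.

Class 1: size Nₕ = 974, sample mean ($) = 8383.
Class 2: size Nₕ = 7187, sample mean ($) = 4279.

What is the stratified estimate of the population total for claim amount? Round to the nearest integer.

38918215

Population total = Σ Nₕ·x̄ₕ (each stratum's size times its mean).
974·8383 + 7187·4279 = 8165042 + 30753173 = 38918215.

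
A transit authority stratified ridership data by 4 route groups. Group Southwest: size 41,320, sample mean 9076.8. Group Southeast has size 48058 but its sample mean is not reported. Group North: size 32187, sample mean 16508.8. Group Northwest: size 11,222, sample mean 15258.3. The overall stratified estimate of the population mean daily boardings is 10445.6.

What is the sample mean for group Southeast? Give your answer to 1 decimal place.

N = 41320 + 48058 + 32187 + 11222 = 132787.
Overall total = μ·N = 10445.6·132787 = 1387039887.2.
Subtract the known strata: 41320·9076.8 + 32187·16508.8 + 11222·15258.3 = 1077650764.2.
Remaining total for group Southeast: 1387039887.2 − 1077650764.2 = 309389123.
Divide by its size: 309389123 / 48058 = 6437.828... → 6437.8.

6437.8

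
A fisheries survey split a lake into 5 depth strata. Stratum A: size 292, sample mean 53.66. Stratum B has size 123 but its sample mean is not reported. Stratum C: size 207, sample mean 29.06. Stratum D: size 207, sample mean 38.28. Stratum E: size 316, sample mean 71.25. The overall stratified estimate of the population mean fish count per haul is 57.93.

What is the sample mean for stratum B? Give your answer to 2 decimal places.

115.50

N = 292 + 123 + 207 + 207 + 316 = 1145.
Overall total = μ·N = 57.93·1145 = 66329.85.
Subtract the known strata: 292·53.66 + 207·29.06 + 207·38.28 + 316·71.25 = 52123.1.
Remaining total for stratum B: 66329.85 − 52123.1 = 14206.75.
Divide by its size: 14206.75 / 123 = 115.5020... → 115.50.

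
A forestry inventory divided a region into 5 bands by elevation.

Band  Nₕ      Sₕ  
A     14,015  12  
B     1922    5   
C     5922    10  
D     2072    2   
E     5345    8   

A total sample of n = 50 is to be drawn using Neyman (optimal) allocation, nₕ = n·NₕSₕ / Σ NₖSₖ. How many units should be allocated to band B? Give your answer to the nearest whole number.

2

Σ NₕSₕ = 14015·12 + 1922·5 + 5922·10 + 2072·2 + 5345·8 = 283914.
Share for B: 9610/283914 = 0.03385.
n_B = 50 × 0.03385 = 1.692... → 2.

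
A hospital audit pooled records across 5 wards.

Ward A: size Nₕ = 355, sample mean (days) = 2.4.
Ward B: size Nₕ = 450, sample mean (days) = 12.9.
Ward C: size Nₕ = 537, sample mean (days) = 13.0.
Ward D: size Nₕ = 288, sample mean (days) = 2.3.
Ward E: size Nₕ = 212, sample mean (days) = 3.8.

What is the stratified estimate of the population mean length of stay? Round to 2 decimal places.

x̄_st = (Σ Nₕx̄ₕ) / (Σ Nₕ) = (355·2.4 + 450·12.9 + 537·13.0 + 288·2.3 + 212·3.8) / 1842
= 15106 / 1842 = 8.2009... → 8.20.

8.20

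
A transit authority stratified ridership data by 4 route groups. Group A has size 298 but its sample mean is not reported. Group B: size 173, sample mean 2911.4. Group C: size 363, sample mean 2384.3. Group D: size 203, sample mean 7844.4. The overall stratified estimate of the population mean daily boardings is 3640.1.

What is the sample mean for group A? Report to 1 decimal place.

2728.9

N = 298 + 173 + 363 + 203 = 1037.
Overall total = μ·N = 3640.1·1037 = 3774783.7.
Subtract the known strata: 173·2911.4 + 363·2384.3 + 203·7844.4 = 2961586.3.
Remaining total for group A: 3774783.7 − 2961586.3 = 813197.4.
Divide by its size: 813197.4 / 298 = 2728.850... → 2728.9.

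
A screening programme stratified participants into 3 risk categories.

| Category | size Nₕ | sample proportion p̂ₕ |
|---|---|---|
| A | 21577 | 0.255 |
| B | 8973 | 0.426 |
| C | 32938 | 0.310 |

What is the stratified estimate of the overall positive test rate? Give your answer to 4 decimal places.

0.3077

N = 21577 + 8973 + 32938 = 63488.
Overall proportion = Σ (Nₕ/N)·p̂ₕ.
Σ Nₕp̂ₕ = 5502.135 + 3822.498 + 10210.78 = 19535.413.
19535.413 / 63488 = 0.307702... → 0.3077.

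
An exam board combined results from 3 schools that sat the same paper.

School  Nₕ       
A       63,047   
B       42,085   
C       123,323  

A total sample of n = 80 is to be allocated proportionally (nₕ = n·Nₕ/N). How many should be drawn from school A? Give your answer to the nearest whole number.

N = 63047 + 42085 + 123323 = 228455.
n_A = 80·63047/228455 = 22.078... → 22.

22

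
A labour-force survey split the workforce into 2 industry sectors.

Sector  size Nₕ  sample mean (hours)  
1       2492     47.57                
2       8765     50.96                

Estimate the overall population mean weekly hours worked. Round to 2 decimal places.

N = 11257; weights Wₕ = Nₕ/N = (0.2214, 0.7786).
x̄_st = Σ Wₕ·x̄ₕ = 0.2214·47.57 + 0.7786·50.96 ≈ 50.2095...
→ 50.21.

50.21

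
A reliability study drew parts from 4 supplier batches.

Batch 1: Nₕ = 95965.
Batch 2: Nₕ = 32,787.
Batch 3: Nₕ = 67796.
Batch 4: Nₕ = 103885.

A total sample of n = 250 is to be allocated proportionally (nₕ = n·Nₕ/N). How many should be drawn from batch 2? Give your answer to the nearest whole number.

Share of batch 2 = 32787/300433 = 0.10913.
Allocate 250 × 0.10913 = 27.283... → 27.

27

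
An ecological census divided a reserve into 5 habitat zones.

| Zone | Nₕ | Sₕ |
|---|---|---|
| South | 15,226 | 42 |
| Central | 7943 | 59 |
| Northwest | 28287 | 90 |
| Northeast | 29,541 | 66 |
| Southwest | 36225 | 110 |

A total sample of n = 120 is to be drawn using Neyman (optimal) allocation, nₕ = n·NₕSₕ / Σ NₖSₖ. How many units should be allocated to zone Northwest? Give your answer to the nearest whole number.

32

South: NₕSₕ = 15226·42 = 639492
Central: NₕSₕ = 7943·59 = 468637
Northwest: NₕSₕ = 28287·90 = 2545830
Northeast: NₕSₕ = 29541·66 = 1949706
Southwest: NₕSₕ = 36225·110 = 3984750
Σ NₕSₕ = 9588415.
n_Northwest = 120·2545830/9588415 = 31.861... → 32.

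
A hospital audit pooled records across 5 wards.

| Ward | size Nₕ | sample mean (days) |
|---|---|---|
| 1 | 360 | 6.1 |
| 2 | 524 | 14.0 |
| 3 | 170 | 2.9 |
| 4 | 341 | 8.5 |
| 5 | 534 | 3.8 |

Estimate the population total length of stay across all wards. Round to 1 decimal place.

Estimate total by summing Nₕ·x̄ₕ over strata.
360·6.1 + 524·14.0 + 170·2.9 + 341·8.5 + 534·3.8 = 2196 + 7336 + 493 + 2898.5 + 2029.2 = 14952.7.

14952.7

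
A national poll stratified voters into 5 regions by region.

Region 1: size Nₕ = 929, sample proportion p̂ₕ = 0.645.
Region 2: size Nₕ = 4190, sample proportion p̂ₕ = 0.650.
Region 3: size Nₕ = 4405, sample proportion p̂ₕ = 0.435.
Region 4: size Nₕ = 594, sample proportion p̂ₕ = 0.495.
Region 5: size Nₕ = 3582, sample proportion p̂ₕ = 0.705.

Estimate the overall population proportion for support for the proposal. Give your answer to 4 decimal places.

0.5882

N = 929 + 4190 + 4405 + 594 + 3582 = 13700.
Overall proportion = Σ (Nₕ/N)·p̂ₕ.
Σ Nₕp̂ₕ = 599.205 + 2723.5 + 1916.175 + 294.03 + 2525.31 = 8058.22.
8058.22 / 13700 = 0.588191... → 0.5882.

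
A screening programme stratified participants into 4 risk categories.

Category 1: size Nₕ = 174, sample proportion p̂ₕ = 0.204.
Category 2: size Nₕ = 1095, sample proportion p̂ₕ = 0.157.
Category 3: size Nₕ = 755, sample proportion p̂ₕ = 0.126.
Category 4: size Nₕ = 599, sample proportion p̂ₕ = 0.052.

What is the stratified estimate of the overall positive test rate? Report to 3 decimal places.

N = 174 + 1095 + 755 + 599 = 2623.
Overall proportion = Σ (Nₕ/N)·p̂ₕ.
Σ Nₕp̂ₕ = 35.496 + 171.915 + 95.13 + 31.148 = 333.689.
333.689 / 2623 = 0.12722... → 0.127.

0.127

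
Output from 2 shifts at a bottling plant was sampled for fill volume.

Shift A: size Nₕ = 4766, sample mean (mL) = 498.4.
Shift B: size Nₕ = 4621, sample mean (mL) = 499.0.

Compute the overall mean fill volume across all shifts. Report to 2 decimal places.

498.70

N = 9387; weights Wₕ = Nₕ/N = (0.5077, 0.4923).
x̄_st = Σ Wₕ·x̄ₕ = 0.5077·498.4 + 0.4923·499.0 ≈ 498.6954...
→ 498.70.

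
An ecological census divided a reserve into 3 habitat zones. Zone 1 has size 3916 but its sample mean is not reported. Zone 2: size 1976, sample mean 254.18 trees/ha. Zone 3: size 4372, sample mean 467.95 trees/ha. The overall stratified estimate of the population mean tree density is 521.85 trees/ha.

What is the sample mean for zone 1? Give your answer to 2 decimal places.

717.09

N = 3916 + 1976 + 4372 = 10264.
Overall total = μ·N = 521.85·10264 = 5356268.4.
Subtract the known strata: 1976·254.18 + 4372·467.95 = 2548137.08.
Remaining total for zone 1: 5356268.4 − 2548137.08 = 2808131.32.
Divide by its size: 2808131.32 / 3916 = 717.0918... → 717.09.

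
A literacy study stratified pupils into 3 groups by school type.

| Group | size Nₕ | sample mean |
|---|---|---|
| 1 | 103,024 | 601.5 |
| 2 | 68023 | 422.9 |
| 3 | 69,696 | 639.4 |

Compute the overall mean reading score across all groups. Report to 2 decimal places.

N = 103024 + 68023 + 69696 = 240743.
Overall mean = Σ (Nₕ/N)·x̄ₕ — weight by population share, not a simple average.
Σ Nₕx̄ₕ = 103024·601.5 + 68023·422.9 + 69696·639.4 = 61968936 + 28766926.7 + 44563622.4 = 135299485.1.
Divide by N: 135299485.1 / 240743 = 562.0080... → 562.01.

562.01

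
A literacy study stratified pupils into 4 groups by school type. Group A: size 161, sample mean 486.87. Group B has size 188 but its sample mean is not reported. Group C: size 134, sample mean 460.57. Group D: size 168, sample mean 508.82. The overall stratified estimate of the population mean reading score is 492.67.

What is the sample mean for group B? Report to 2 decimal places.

N = 161 + 188 + 134 + 168 = 651.
Overall total = μ·N = 492.67·651 = 320728.17.
Subtract the known strata: 161·486.87 + 134·460.57 + 168·508.82 = 225584.21.
Remaining total for group B: 320728.17 − 225584.21 = 95143.96.
Divide by its size: 95143.96 / 188 = 506.0849... → 506.08.

506.08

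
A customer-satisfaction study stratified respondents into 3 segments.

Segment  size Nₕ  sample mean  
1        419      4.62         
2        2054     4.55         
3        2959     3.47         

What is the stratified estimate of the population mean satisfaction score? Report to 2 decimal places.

x̄_st = (Σ Nₕx̄ₕ) / (Σ Nₕ) = (419·4.62 + 2054·4.55 + 2959·3.47) / 5432
= 21549.21 / 5432 = 3.9671... → 3.97.

3.97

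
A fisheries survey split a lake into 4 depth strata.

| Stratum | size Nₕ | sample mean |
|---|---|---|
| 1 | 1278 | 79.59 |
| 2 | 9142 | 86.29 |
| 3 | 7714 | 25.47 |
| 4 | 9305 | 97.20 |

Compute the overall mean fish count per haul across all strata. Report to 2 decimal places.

72.58

N = 27439; weights Wₕ = Nₕ/N = (0.0466, 0.3332, 0.2811, 0.3391).
x̄_st = Σ Wₕ·x̄ₕ = 0.0466·79.59 + 0.3332·86.29 + 0.2811·25.47 + 0.3391·97.20 ≈ 72.5792...
→ 72.58.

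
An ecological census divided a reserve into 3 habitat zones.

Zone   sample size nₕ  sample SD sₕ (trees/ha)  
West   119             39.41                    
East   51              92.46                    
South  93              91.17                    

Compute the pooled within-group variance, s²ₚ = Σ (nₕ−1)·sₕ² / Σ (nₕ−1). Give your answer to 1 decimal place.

5290.1

Degrees of freedom: 118 + 50 + 92 = 260.
Σ(nₕ−1)sₕ² = 118·1553.1481 + 50·8548.8516 + 92·8311.9689 = 1375415.1946.
s²ₚ = 1375415.1946 / 260 = 5290.058... → 5290.1.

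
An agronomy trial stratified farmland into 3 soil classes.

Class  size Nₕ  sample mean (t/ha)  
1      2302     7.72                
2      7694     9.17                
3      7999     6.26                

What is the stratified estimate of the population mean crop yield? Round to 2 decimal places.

N = 2302 + 7694 + 7999 = 17995.
Weight each subgroup mean by Nₕ/N and sum.
Σ Nₕx̄ₕ = 2302·7.72 + 7694·9.17 + 7999·6.26 = 17771.44 + 70553.98 + 50073.74 = 138399.16.
Divide by N: 138399.16 / 17995 = 7.6910... → 7.69.

7.69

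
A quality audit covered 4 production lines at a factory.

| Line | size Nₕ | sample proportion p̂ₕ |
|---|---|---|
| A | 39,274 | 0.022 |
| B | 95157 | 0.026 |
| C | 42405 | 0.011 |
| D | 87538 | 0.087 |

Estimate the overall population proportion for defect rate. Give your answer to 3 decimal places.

N = 39274 + 95157 + 42405 + 87538 = 264374.
Overall proportion = Σ (Nₕ/N)·p̂ₕ.
Σ Nₕp̂ₕ = 864.028 + 2474.082 + 466.455 + 7615.806 = 11420.371.
11420.371 / 264374 = 0.04320... → 0.043.

0.043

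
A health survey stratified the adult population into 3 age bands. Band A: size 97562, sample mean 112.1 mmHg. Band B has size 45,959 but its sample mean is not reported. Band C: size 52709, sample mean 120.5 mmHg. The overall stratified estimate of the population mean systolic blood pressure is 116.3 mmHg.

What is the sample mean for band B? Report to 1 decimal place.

N = 97562 + 45959 + 52709 = 196230.
Overall total = μ·N = 116.3·196230 = 22821549.
Subtract the known strata: 97562·112.1 + 52709·120.5 = 17288134.7.
Remaining total for band B: 22821549 − 17288134.7 = 5533414.3.
Divide by its size: 5533414.3 / 45959 = 120.399... → 120.4.

120.4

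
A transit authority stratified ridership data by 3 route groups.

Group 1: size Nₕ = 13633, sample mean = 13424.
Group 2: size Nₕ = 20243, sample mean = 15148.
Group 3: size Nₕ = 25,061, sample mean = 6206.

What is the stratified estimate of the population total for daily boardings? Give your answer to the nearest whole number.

645178922

1: 13633·13424 = 183009392
2: 20243·15148 = 306640964
3: 25061·6206 = 155528566
τ̂ = Σ Nₕx̄ₕ = 645178922.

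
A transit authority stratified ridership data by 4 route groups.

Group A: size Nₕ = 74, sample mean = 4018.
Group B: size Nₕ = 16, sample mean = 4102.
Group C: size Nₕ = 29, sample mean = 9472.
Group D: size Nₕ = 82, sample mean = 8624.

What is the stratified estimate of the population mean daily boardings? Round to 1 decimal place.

x̄_st = (Σ Nₕx̄ₕ) / (Σ Nₕ) = (74·4018 + 16·4102 + 29·9472 + 82·8624) / 201
= 1344820 / 201 = 6690.647... → 6690.6.

6690.6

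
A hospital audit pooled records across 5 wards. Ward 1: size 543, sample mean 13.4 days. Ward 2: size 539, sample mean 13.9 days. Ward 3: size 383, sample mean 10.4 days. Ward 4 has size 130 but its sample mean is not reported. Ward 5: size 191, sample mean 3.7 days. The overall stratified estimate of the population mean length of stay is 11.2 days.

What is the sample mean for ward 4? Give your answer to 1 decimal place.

N = 543 + 539 + 383 + 130 + 191 = 1786.
Overall total = μ·N = 11.2·1786 = 20003.2.
Subtract the known strata: 543·13.4 + 539·13.9 + 383·10.4 + 191·3.7 = 19458.2.
Remaining total for ward 4: 20003.2 − 19458.2 = 545.
Divide by its size: 545 / 130 = 4.192... → 4.2.

4.2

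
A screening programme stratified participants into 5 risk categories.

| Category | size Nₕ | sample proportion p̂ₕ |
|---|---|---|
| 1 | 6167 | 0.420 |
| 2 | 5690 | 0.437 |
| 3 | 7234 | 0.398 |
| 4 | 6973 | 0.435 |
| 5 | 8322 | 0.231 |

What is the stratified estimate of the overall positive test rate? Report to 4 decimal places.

0.3755

Wₕ = Nₕ/N with N = 34386: 0.1793, 0.1655, 0.2104, 0.2028, 0.2420.
p̂_st = 0.1793·0.420 + 0.1655·0.437 + 0.2104·0.398 + 0.2028·0.435 + 0.2420·0.231 ≈ 0.375485... → 0.3755.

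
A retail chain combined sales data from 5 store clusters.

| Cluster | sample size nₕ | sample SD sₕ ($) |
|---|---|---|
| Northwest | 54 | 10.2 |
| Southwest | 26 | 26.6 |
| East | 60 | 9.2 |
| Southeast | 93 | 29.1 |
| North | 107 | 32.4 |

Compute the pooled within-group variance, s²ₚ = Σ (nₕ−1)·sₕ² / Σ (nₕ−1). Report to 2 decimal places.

648.89

Degrees of freedom: 53 + 25 + 59 + 92 + 106 = 335.
Σ(nₕ−1)sₕ² = 53·104.04 + 25·707.56 + 59·84.64 + 92·846.81 + 106·1049.76 = 217377.96.
s²ₚ = 217377.96 / 335 = 648.8894... → 648.89.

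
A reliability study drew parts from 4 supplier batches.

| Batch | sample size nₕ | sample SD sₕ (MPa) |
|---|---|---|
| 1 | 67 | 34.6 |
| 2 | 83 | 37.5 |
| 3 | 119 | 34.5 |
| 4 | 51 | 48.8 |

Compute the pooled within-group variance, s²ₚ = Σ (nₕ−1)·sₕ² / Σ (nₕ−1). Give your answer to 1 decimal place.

Degrees of freedom: 66 + 82 + 118 + 50 = 316.
Σ(nₕ−1)sₕ² = 66·1197.16 + 82·1406.25 + 118·1190.25 + 50·2381.44 = 453846.56.
s²ₚ = 453846.56 / 316 = 1436.223... → 1436.2.

1436.2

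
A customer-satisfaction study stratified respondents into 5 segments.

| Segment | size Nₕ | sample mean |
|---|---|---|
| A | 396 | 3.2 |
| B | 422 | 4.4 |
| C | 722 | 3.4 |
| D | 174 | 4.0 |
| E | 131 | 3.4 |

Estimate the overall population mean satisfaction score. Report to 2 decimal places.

x̄_st = (Σ Nₕx̄ₕ) / (Σ Nₕ) = (396·3.2 + 422·4.4 + 722·3.4 + 174·4.0 + 131·3.4) / 1845
= 6720.2 / 1845 = 3.6424... → 3.64.

3.64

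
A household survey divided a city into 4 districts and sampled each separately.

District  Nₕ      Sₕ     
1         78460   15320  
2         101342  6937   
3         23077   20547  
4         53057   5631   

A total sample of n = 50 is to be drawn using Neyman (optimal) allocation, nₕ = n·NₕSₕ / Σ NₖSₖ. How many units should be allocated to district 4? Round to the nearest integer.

1: NₕSₕ = 78460·15320 = 1202007200
2: NₕSₕ = 101342·6937 = 703009454
3: NₕSₕ = 23077·20547 = 474163119
4: NₕSₕ = 53057·5631 = 298763967
Σ NₕSₕ = 2677943740.
n_4 = 50·298763967/2677943740 = 5.578... → 6.

6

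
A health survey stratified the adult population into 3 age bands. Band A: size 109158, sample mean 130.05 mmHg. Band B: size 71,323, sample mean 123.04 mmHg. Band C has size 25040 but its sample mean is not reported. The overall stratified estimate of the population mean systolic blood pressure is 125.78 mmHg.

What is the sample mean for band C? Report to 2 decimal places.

114.97

Σ Nₕx̄ₕ = N·μ, so 25040·x̄_C = 205521·125.78 − (109158·130.05 + 71323·123.04).
= 25850431.38 − 22971579.82 = 2878851.56.
x̄_C = 2878851.56 / 25040 = 114.9701... → 114.97.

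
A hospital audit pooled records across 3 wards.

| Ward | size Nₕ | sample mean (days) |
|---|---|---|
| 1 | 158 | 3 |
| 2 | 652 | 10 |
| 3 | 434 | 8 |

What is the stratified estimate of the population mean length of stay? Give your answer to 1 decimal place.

x̄_st = (Σ Nₕx̄ₕ) / (Σ Nₕ) = (158·3 + 652·10 + 434·8) / 1244
= 10466 / 1244 = 8.413... → 8.4.

8.4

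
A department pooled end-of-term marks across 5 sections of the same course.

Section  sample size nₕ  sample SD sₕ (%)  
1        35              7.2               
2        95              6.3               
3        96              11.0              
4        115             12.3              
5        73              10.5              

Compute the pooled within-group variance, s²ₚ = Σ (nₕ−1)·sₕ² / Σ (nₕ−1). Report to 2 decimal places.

103.11

Degrees of freedom: 34 + 94 + 95 + 114 + 72 = 409.
Σ(nₕ−1)sₕ² = 34·51.84 + 94·39.69 + 95·121 + 114·151.29 + 72·110.25 = 42173.48.
s²ₚ = 42173.48 / 409 = 103.1136... → 103.11.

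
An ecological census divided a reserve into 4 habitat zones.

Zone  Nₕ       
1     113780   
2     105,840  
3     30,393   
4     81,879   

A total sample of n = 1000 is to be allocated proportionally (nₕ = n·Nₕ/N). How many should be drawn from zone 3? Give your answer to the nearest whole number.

92

N = 113780 + 105840 + 30393 + 81879 = 331892.
n_3 = 1000·30393/331892 = 91.575... → 92.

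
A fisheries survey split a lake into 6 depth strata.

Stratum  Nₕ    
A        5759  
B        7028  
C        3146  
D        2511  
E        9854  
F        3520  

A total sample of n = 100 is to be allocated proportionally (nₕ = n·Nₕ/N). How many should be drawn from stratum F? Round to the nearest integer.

Share of stratum F = 3520/31818 = 0.11063.
Allocate 100 × 0.11063 = 11.063... → 11.

11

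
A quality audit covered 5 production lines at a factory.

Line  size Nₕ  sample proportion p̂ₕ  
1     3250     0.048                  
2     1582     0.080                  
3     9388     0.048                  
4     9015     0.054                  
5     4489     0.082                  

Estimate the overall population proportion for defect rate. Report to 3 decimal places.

Wₕ = Nₕ/N with N = 27724: 0.1172, 0.0571, 0.3386, 0.3252, 0.1619.
p̂_st = 0.1172·0.048 + 0.0571·0.080 + 0.3386·0.048 + 0.3252·0.054 + 0.1619·0.082 ≈ 0.05728... → 0.057.

0.057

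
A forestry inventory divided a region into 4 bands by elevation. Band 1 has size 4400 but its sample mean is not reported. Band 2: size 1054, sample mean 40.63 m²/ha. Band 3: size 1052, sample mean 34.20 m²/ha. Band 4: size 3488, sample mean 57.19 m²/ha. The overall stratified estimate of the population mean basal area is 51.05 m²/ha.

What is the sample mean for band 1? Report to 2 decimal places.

52.71

Σ Nₕx̄ₕ = N·μ, so 4400·x̄_1 = 9994·51.05 − (1054·40.63 + 1052·34.20 + 3488·57.19).
= 510193.7 − 278281.14 = 231912.56.
x̄_1 = 231912.56 / 4400 = 52.7074 → 52.71.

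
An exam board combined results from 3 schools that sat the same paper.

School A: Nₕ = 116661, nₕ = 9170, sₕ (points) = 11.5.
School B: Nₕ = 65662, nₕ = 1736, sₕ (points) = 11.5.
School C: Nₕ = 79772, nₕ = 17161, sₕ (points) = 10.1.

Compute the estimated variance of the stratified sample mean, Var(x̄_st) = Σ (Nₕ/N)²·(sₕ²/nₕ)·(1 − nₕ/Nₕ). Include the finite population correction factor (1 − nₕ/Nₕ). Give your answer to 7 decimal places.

N = 262095. Term for each stratum: Wₕ²sₕ²/nₕ·(1−nₕ/Nₕ).
Var(x̄_st) = 0.0026327321 + 0.0046550047 + 0.0004321990 = 0.0077199359 → 0.0077199.

0.0077199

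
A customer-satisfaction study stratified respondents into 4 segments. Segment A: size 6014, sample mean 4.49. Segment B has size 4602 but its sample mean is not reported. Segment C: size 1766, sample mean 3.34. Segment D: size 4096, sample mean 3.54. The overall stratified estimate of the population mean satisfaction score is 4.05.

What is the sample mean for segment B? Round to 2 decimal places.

N = 6014 + 4602 + 1766 + 4096 = 16478.
Overall total = μ·N = 4.05·16478 = 66735.9.
Subtract the known strata: 6014·4.49 + 1766·3.34 + 4096·3.54 = 47401.14.
Remaining total for segment B: 66735.9 − 47401.14 = 19334.76.
Divide by its size: 19334.76 / 4602 = 4.2014... → 4.20.

4.20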